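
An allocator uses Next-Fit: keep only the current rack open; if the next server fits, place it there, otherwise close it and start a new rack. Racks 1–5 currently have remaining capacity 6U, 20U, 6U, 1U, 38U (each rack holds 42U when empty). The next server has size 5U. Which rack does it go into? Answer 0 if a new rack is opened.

Next-Fit only looks at rack 5, which has 38U free.
5U fits there.

5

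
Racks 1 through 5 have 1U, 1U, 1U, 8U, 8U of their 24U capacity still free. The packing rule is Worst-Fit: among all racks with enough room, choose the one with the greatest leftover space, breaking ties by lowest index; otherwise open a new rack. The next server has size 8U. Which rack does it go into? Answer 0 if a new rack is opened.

4

Racks with room: rack 4 (8U), rack 5 (8U).
Most room is rack 4 with 8U free.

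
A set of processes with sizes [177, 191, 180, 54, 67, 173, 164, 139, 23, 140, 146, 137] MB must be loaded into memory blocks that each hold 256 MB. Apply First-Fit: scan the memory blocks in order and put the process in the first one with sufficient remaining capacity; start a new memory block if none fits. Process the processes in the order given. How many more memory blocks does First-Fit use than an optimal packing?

0

First-Fit: [177,54,23] [191] [180,67] [173] [164] [139] [140] [146] [137] → 9 memory blocks.
9 processes exceed 128 MB (half the capacity), and no two of those can share a memory block, so at least 9 memory blocks are needed.
So 9 is already optimal.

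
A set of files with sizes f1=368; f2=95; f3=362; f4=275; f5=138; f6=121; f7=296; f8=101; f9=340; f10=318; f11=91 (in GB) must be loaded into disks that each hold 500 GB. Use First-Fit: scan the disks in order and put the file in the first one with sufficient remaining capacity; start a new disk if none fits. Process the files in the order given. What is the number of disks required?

f1 (368 GB) → disk 1 (remaining 132 GB)
f2 (95 GB) → disk 1 (remaining 37 GB)
f3 (362 GB) → disk 2 (remaining 138 GB)
f4 (275 GB) → disk 3 (remaining 225 GB)
f5 (138 GB) → disk 2 (remaining 0 GB)
f6 (121 GB) → disk 3 (remaining 104 GB)
f7 (296 GB) → disk 4 (remaining 204 GB)
f8 (101 GB) → disk 3 (remaining 3 GB)
f9 (340 GB) → disk 5 (remaining 160 GB)
f10 (318 GB) → disk 6 (remaining 182 GB)
f11 (91 GB) → disk 4 (remaining 113 GB)

6 disks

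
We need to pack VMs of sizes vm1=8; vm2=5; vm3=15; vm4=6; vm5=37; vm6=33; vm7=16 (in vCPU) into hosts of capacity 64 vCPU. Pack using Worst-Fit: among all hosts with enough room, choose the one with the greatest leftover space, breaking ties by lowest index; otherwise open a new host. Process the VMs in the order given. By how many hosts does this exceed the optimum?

Worst-Fit: [8,5,15,6] [37] [33,16] → 3 hosts.
Total size 120 vCPU; any packing needs at least ⌈120/64⌉ = 2 hosts.
An optimal packing achieves that bound: [37,16,8] [33,15,6,5] → 2 hosts.
Excess: 3 − 2 = 1.

1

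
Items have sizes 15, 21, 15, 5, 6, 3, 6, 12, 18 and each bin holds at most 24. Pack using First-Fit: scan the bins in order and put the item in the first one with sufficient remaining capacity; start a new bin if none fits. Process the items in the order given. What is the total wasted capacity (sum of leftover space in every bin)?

19

bin 1: place 15, 9 left
bin 2: place 21, 3 left
bin 3: place 15, 9 left
bin 1: place 5, 4 left
bin 3: place 6, 3 left
bin 1: place 3, 1 left
bin 4: place 6, 18 left
bin 4: place 12, 6 left
bin 5: place 18, 6 left
5 bins × 24 = 120; used 101; unused 19.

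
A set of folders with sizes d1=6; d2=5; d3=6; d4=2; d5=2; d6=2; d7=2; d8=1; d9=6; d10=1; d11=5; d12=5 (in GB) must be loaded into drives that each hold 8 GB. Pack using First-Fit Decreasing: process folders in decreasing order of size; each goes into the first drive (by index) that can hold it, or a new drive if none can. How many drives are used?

Sorted descending: 6, 6, 6, 5, 5, 5, 2, 2, 2, 2, 1, 1.
6 GB → drive 1 (remaining 2 GB)
6 GB → drive 2 (remaining 2 GB)
6 GB → drive 3 (remaining 2 GB)
5 GB → drive 4 (remaining 3 GB)
5 GB → drive 5 (remaining 3 GB)
5 GB → drive 6 (remaining 3 GB)
2 GB → drive 1 (remaining 0 GB)
2 GB → drive 2 (remaining 0 GB)
2 GB → drive 3 (remaining 0 GB)
2 GB → drive 4 (remaining 1 GB)
1 GB → drive 4 (remaining 0 GB)
1 GB → drive 5 (remaining 2 GB)

6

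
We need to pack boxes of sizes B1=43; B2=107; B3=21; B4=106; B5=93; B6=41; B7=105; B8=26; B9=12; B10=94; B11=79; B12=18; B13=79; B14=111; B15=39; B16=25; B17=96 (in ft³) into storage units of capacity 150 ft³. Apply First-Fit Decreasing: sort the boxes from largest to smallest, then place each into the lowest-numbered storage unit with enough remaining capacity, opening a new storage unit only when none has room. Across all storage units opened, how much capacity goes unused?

255

Sorted descending: 111, 107, 106, 105, 96, 94, 93, 79, 79, 43, 41, 39, 26, 25, 21, 18, 12.
storage unit 1: place 111 ft³, 39 ft³ left
storage unit 2: place 107 ft³, 43 ft³ left
storage unit 3: place 106 ft³, 44 ft³ left
storage unit 4: place 105 ft³, 45 ft³ left
storage unit 5: place 96 ft³, 54 ft³ left
storage unit 6: place 94 ft³, 56 ft³ left
storage unit 7: place 93 ft³, 57 ft³ left
storage unit 8: place 79 ft³, 71 ft³ left
storage unit 9: place 79 ft³, 71 ft³ left
storage unit 2: place 43 ft³, 0 ft³ left
storage unit 3: place 41 ft³, 3 ft³ left
storage unit 1: place 39 ft³, 0 ft³ left
storage unit 4: place 26 ft³, 19 ft³ left
storage unit 5: place 25 ft³, 29 ft³ left
storage unit 5: place 21 ft³, 8 ft³ left
storage unit 4: place 18 ft³, 1 ft³ left
storage unit 6: place 12 ft³, 44 ft³ left
9 storage units × 150 ft³ = 1350 ft³; used 1095 ft³; unused 255 ft³.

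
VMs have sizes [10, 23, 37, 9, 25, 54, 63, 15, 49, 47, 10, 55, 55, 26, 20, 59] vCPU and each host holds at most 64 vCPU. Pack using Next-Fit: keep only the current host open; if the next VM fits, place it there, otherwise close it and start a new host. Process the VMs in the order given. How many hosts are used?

host 1: place 10 vCPU, 54 vCPU left
host 1: place 23 vCPU, 31 vCPU left
host 2: place 37 vCPU, 27 vCPU left
host 2: place 9 vCPU, 18 vCPU left
host 3: place 25 vCPU, 39 vCPU left
host 4: place 54 vCPU, 10 vCPU left
host 5: place 63 vCPU, 1 vCPU left
host 6: place 15 vCPU, 49 vCPU left
host 6: place 49 vCPU, 0 vCPU left
host 7: place 47 vCPU, 17 vCPU left
host 7: place 10 vCPU, 7 vCPU left
host 8: place 55 vCPU, 9 vCPU left
host 9: place 55 vCPU, 9 vCPU left
host 10: place 26 vCPU, 38 vCPU left
host 10: place 20 vCPU, 18 vCPU left
host 11: place 59 vCPU, 5 vCPU left

11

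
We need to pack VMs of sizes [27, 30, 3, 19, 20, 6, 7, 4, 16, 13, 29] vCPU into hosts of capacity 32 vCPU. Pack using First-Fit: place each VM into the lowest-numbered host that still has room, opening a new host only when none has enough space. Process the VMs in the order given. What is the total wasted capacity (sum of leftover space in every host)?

18

27 vCPU → host 1 (remaining 5 vCPU)
30 vCPU → host 2 (remaining 2 vCPU)
3 vCPU → host 1 (remaining 2 vCPU)
19 vCPU → host 3 (remaining 13 vCPU)
20 vCPU → host 4 (remaining 12 vCPU)
6 vCPU → host 3 (remaining 7 vCPU)
7 vCPU → host 3 (remaining 0 vCPU)
4 vCPU → host 4 (remaining 8 vCPU)
16 vCPU → host 5 (remaining 16 vCPU)
13 vCPU → host 5 (remaining 3 vCPU)
29 vCPU → host 6 (remaining 3 vCPU)
6 hosts × 32 vCPU = 192 vCPU; used 174 vCPU; unused 18 vCPU.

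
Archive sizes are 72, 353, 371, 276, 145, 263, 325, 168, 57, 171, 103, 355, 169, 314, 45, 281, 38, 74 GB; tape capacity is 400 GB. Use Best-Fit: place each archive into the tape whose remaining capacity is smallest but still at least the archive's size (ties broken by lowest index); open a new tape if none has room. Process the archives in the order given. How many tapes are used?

Put 72 GB in tape 1; 328 GB remain.
Put 353 GB in tape 2; 47 GB remain.
Put 371 GB in tape 3; 29 GB remain.
Put 276 GB in tape 1; 52 GB remain.
Put 145 GB in tape 4; 255 GB remain.
Put 263 GB in tape 5; 137 GB remain.
Put 325 GB in tape 6; 75 GB remain.
Put 168 GB in tape 4; 87 GB remain.
Put 57 GB in tape 6; 18 GB remain.
Put 171 GB in tape 7; 229 GB remain.
Put 103 GB in tape 5; 34 GB remain.
Put 355 GB in tape 8; 45 GB remain.
Put 169 GB in tape 7; 60 GB remain.
Put 314 GB in tape 9; 86 GB remain.
Put 45 GB in tape 8; 0 GB remain.
Put 281 GB in tape 10; 119 GB remain.
Put 38 GB in tape 2; 9 GB remain.
Put 74 GB in tape 9; 12 GB remain.
Final tapes: [72,276] [353,38] [371] [145,168] [263,103] [325,57] [171,169] [355,45] [314,74] [281].

10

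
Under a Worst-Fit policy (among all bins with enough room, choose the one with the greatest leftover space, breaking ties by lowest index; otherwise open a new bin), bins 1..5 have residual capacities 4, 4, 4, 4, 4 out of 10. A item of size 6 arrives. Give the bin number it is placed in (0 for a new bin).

No bin has ≥ 6 free, so a new bin is opened.

0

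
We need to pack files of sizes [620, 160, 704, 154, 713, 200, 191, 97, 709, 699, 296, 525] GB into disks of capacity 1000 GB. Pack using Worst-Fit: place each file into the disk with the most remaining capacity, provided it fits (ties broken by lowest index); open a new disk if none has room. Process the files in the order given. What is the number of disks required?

disk 1: place 620 GB, 380 GB left
disk 1: place 160 GB, 220 GB left
disk 2: place 704 GB, 296 GB left
disk 2: place 154 GB, 142 GB left
disk 3: place 713 GB, 287 GB left
disk 3: place 200 GB, 87 GB left
disk 1: place 191 GB, 29 GB left
disk 2: place 97 GB, 45 GB left
disk 4: place 709 GB, 291 GB left
disk 5: place 699 GB, 301 GB left
disk 5: place 296 GB, 5 GB left
disk 6: place 525 GB, 475 GB left

6 disks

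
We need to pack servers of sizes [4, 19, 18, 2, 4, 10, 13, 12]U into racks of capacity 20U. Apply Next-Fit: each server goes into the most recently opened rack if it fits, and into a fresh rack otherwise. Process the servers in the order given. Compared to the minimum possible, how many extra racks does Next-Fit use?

Next-Fit: [4] [19] [18,2] [4,10] [13] [12] → 6 racks.
Total size 82U; any packing needs at least ⌈82/20⌉ = 5 racks.
An optimal packing achieves that bound: [19] [18,2] [13,4] [12,4] [10] → 5 racks.
Excess: 6 − 5 = 1.

1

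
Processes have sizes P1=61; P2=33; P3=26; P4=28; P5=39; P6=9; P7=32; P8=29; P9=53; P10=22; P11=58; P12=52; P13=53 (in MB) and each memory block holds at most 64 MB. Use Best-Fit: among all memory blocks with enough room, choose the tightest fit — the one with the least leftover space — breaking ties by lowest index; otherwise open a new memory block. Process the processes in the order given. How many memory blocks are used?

Put P1 (61 MB) in memory block 1; 3 MB remain.
Put P2 (33 MB) in memory block 2; 31 MB remain.
Put P3 (26 MB) in memory block 2; 5 MB remain.
Put P4 (28 MB) in memory block 3; 36 MB remain.
Put P5 (39 MB) in memory block 4; 25 MB remain.
Put P6 (9 MB) in memory block 4; 16 MB remain.
Put P7 (32 MB) in memory block 3; 4 MB remain.
Put P8 (29 MB) in memory block 5; 35 MB remain.
Put P9 (53 MB) in memory block 6; 11 MB remain.
Put P10 (22 MB) in memory block 5; 13 MB remain.
Put P11 (58 MB) in memory block 7; 6 MB remain.
Put P12 (52 MB) in memory block 8; 12 MB remain.
Put P13 (53 MB) in memory block 9; 11 MB remain.
Final memory blocks: [61] [33,26] [28,32] [39,9] [29,22] [53] [58] [52] [53].

9 memory blocks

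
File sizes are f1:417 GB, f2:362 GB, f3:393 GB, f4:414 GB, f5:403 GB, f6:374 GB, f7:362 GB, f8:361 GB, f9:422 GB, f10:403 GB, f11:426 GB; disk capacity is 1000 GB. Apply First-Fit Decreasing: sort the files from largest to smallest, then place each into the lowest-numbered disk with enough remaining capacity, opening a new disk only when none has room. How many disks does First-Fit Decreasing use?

Sorted descending: 426, 422, 417, 414, 403, 403, 393, 374, 362, 362, 361.
426 GB → disk 1 (remaining 574 GB)
422 GB → disk 1 (remaining 152 GB)
417 GB → disk 2 (remaining 583 GB)
414 GB → disk 2 (remaining 169 GB)
403 GB → disk 3 (remaining 597 GB)
403 GB → disk 3 (remaining 194 GB)
393 GB → disk 4 (remaining 607 GB)
374 GB → disk 4 (remaining 233 GB)
362 GB → disk 5 (remaining 638 GB)
362 GB → disk 5 (remaining 276 GB)
361 GB → disk 6 (remaining 639 GB)

6 disks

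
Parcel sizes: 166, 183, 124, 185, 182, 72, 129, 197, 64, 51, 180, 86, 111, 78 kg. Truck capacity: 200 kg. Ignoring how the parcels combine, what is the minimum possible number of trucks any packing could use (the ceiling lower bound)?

Total size = 166 + 183 + 124 + 185 + 182 + 72 + 129 + 197 + 64 + 51 + 180 + 86 + 111 + 78 = 1808 kg.
⌈1808 / 200⌉ = 10.

10 trucks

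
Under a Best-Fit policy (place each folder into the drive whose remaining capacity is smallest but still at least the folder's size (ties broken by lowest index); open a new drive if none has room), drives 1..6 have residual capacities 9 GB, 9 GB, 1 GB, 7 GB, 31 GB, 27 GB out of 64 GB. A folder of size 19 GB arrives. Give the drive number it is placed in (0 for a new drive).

6

Drives with room: drive 5 (31 GB), drive 6 (27 GB).
Tightest fit is drive 6 with 27 GB free.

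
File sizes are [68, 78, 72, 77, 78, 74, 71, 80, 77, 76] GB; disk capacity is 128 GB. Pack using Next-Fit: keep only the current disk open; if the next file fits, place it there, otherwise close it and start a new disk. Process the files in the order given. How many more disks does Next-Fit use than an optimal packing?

0

Next-Fit: [68] [78] [72] [77] [78] [74] [71] [80] [77] [76] → 10 disks.
10 files exceed 64 GB (half the capacity), and no two of those can share a disk, so at least 10 disks are needed.
So 10 is already optimal.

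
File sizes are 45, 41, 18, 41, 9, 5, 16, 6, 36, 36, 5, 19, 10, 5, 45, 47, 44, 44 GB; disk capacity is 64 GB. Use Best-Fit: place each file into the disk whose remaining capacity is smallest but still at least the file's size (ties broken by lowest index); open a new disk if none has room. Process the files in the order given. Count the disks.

45 GB → disk 1 (remaining 19 GB)
41 GB → disk 2 (remaining 23 GB)
18 GB → disk 1 (remaining 1 GB)
41 GB → disk 3 (remaining 23 GB)
9 GB → disk 2 (remaining 14 GB)
5 GB → disk 2 (remaining 9 GB)
16 GB → disk 3 (remaining 7 GB)
6 GB → disk 3 (remaining 1 GB)
36 GB → disk 4 (remaining 28 GB)
36 GB → disk 5 (remaining 28 GB)
5 GB → disk 2 (remaining 4 GB)
19 GB → disk 4 (remaining 9 GB)
10 GB → disk 5 (remaining 18 GB)
5 GB → disk 4 (remaining 4 GB)
45 GB → disk 6 (remaining 19 GB)
47 GB → disk 7 (remaining 17 GB)
44 GB → disk 8 (remaining 20 GB)
44 GB → disk 9 (remaining 20 GB)

9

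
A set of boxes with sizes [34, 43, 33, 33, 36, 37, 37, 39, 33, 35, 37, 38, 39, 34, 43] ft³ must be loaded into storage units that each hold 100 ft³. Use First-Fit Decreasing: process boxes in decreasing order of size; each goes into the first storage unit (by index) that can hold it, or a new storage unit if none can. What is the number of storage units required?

Sorted descending: 43, 43, 39, 39, 38, 37, 37, 37, 36, 35, 34, 34, 33, 33, 33.
Put 43 ft³ in storage unit 1; 57 ft³ remain.
Put 43 ft³ in storage unit 1; 14 ft³ remain.
Put 39 ft³ in storage unit 2; 61 ft³ remain.
Put 39 ft³ in storage unit 2; 22 ft³ remain.
Put 38 ft³ in storage unit 3; 62 ft³ remain.
Put 37 ft³ in storage unit 3; 25 ft³ remain.
Put 37 ft³ in storage unit 4; 63 ft³ remain.
Put 37 ft³ in storage unit 4; 26 ft³ remain.
Put 36 ft³ in storage unit 5; 64 ft³ remain.
Put 35 ft³ in storage unit 5; 29 ft³ remain.
Put 34 ft³ in storage unit 6; 66 ft³ remain.
Put 34 ft³ in storage unit 6; 32 ft³ remain.
Put 33 ft³ in storage unit 7; 67 ft³ remain.
Put 33 ft³ in storage unit 7; 34 ft³ remain.
Put 33 ft³ in storage unit 7; 1 ft³ remain.
Final storage units: [43,43] [39,39] [38,37] [37,37] [36,35] [34,34] [33,33,33].

7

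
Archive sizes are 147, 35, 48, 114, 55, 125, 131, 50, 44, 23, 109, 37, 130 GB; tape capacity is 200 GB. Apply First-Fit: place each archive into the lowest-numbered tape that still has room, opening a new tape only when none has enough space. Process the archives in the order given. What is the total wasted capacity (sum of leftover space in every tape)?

147 GB → tape 1 (remaining 53 GB)
35 GB → tape 1 (remaining 18 GB)
48 GB → tape 2 (remaining 152 GB)
114 GB → tape 2 (remaining 38 GB)
55 GB → tape 3 (remaining 145 GB)
125 GB → tape 3 (remaining 20 GB)
131 GB → tape 4 (remaining 69 GB)
50 GB → tape 4 (remaining 19 GB)
44 GB → tape 5 (remaining 156 GB)
23 GB → tape 2 (remaining 15 GB)
109 GB → tape 5 (remaining 47 GB)
37 GB → tape 5 (remaining 10 GB)
130 GB → tape 6 (remaining 70 GB)
6 tapes × 200 GB = 1200 GB; used 1048 GB; unused 152 GB.

152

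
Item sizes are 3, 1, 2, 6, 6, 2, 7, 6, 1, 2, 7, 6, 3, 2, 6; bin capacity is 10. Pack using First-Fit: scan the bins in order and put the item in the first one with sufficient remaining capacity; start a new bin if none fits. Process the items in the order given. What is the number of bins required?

bin 1: place 3, 7 left
bin 1: place 1, 6 left
bin 1: place 2, 4 left
bin 2: place 6, 4 left
bin 3: place 6, 4 left
bin 1: place 2, 2 left
bin 4: place 7, 3 left
bin 5: place 6, 4 left
bin 1: place 1, 1 left
bin 2: place 2, 2 left
bin 6: place 7, 3 left
bin 7: place 6, 4 left
bin 3: place 3, 1 left
bin 2: place 2, 0 left
bin 8: place 6, 4 left
Final bins: [3,1,2,2,1] [6,2,2] [6,3] [7] [6] [7] [6] [6].

8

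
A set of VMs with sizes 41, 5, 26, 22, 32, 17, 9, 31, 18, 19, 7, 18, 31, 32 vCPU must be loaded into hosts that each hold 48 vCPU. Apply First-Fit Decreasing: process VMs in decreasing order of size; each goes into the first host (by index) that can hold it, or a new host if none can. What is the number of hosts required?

Sorted descending: 41, 32, 32, 31, 31, 26, 22, 19, 18, 18, 17, 9, 7, 5.
Put 41 vCPU in host 1; 7 vCPU remain.
Put 32 vCPU in host 2; 16 vCPU remain.
Put 32 vCPU in host 3; 16 vCPU remain.
Put 31 vCPU in host 4; 17 vCPU remain.
Put 31 vCPU in host 5; 17 vCPU remain.
Put 26 vCPU in host 6; 22 vCPU remain.
Put 22 vCPU in host 6; 0 vCPU remain.
Put 19 vCPU in host 7; 29 vCPU remain.
Put 18 vCPU in host 7; 11 vCPU remain.
Put 18 vCPU in host 8; 30 vCPU remain.
Put 17 vCPU in host 4; 0 vCPU remain.
Put 9 vCPU in host 2; 7 vCPU remain.
Put 7 vCPU in host 1; 0 vCPU remain.
Put 5 vCPU in host 2; 2 vCPU remain.

8 hosts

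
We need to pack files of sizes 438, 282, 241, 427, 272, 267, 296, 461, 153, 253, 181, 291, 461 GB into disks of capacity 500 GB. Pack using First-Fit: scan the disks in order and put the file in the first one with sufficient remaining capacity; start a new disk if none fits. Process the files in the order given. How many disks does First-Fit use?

10 disks

Put 438 GB in disk 1; 62 GB remain.
Put 282 GB in disk 2; 218 GB remain.
Put 241 GB in disk 3; 259 GB remain.
Put 427 GB in disk 4; 73 GB remain.
Put 272 GB in disk 5; 228 GB remain.
Put 267 GB in disk 6; 233 GB remain.
Put 296 GB in disk 7; 204 GB remain.
Put 461 GB in disk 8; 39 GB remain.
Put 153 GB in disk 2; 65 GB remain.
Put 253 GB in disk 3; 6 GB remain.
Put 181 GB in disk 5; 47 GB remain.
Put 291 GB in disk 9; 209 GB remain.
Put 461 GB in disk 10; 39 GB remain.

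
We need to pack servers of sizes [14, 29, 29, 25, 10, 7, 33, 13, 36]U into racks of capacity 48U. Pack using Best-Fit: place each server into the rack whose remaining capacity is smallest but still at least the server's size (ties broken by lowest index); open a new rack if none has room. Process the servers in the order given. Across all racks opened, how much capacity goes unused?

44

Put 14U in rack 1; 34U remain.
Put 29U in rack 1; 5U remain.
Put 29U in rack 2; 19U remain.
Put 25U in rack 3; 23U remain.
Put 10U in rack 2; 9U remain.
Put 7U in rack 2; 2U remain.
Put 33U in rack 4; 15U remain.
Put 13U in rack 4; 2U remain.
Put 36U in rack 5; 12U remain.
5 racks × 48U = 240U; used 196U; unused 44U.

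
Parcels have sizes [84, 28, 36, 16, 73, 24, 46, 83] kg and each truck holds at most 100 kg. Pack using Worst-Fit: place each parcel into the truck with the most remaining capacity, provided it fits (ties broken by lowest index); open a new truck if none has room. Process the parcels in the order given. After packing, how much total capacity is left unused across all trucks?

110

84 kg → truck 1 (remaining 16 kg)
28 kg → truck 2 (remaining 72 kg)
36 kg → truck 2 (remaining 36 kg)
16 kg → truck 2 (remaining 20 kg)
73 kg → truck 3 (remaining 27 kg)
24 kg → truck 3 (remaining 3 kg)
46 kg → truck 4 (remaining 54 kg)
83 kg → truck 5 (remaining 17 kg)
5 trucks × 100 kg = 500 kg; used 390 kg; unused 110 kg.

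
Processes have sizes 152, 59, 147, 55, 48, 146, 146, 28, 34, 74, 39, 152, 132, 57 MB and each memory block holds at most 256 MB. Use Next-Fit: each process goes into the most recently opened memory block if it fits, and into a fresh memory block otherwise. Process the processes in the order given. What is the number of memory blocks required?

7 memory blocks

memory block 1: place 152 MB, 104 MB left
memory block 1: place 59 MB, 45 MB left
memory block 2: place 147 MB, 109 MB left
memory block 2: place 55 MB, 54 MB left
memory block 2: place 48 MB, 6 MB left
memory block 3: place 146 MB, 110 MB left
memory block 4: place 146 MB, 110 MB left
memory block 4: place 28 MB, 82 MB left
memory block 4: place 34 MB, 48 MB left
memory block 5: place 74 MB, 182 MB left
memory block 5: place 39 MB, 143 MB left
memory block 6: place 152 MB, 104 MB left
memory block 7: place 132 MB, 124 MB left
memory block 7: place 57 MB, 67 MB left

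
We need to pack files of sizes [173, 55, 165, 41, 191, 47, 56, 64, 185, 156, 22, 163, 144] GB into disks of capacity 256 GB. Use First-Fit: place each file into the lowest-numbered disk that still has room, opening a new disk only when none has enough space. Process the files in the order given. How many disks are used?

7

173 GB → disk 1 (remaining 83 GB)
55 GB → disk 1 (remaining 28 GB)
165 GB → disk 2 (remaining 91 GB)
41 GB → disk 2 (remaining 50 GB)
191 GB → disk 3 (remaining 65 GB)
47 GB → disk 2 (remaining 3 GB)
56 GB → disk 3 (remaining 9 GB)
64 GB → disk 4 (remaining 192 GB)
185 GB → disk 4 (remaining 7 GB)
156 GB → disk 5 (remaining 100 GB)
22 GB → disk 1 (remaining 6 GB)
163 GB → disk 6 (remaining 93 GB)
144 GB → disk 7 (remaining 112 GB)
Final disks: [173,55,22] [165,41,47] [191,56] [64,185] [156] [163] [144].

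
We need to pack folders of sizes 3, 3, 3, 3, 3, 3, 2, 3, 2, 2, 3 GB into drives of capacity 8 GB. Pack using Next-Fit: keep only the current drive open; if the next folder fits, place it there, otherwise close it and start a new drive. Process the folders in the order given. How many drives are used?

5

3 GB → drive 1 (remaining 5 GB)
3 GB → drive 1 (remaining 2 GB)
3 GB → drive 2 (remaining 5 GB)
3 GB → drive 2 (remaining 2 GB)
3 GB → drive 3 (remaining 5 GB)
3 GB → drive 3 (remaining 2 GB)
2 GB → drive 3 (remaining 0 GB)
3 GB → drive 4 (remaining 5 GB)
2 GB → drive 4 (remaining 3 GB)
2 GB → drive 4 (remaining 1 GB)
3 GB → drive 5 (remaining 5 GB)
Final drives: [3,3] [3,3] [3,3,2] [3,2,2] [3].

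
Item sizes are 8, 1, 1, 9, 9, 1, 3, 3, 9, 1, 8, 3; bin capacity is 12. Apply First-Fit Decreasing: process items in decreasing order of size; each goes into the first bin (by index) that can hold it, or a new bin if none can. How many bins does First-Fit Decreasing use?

5

Sorted descending: 9, 9, 9, 8, 8, 3, 3, 3, 1, 1, 1, 1.
Put 9 in bin 1; 3 remain.
Put 9 in bin 2; 3 remain.
Put 9 in bin 3; 3 remain.
Put 8 in bin 4; 4 remain.
Put 8 in bin 5; 4 remain.
Put 3 in bin 1; 0 remain.
Put 3 in bin 2; 0 remain.
Put 3 in bin 3; 0 remain.
Put 1 in bin 4; 3 remain.
Put 1 in bin 4; 2 remain.
Put 1 in bin 4; 1 remain.
Put 1 in bin 4; 0 remain.
Final bins: [9,3] [9,3] [9,3] [8,1,1,1,1] [8].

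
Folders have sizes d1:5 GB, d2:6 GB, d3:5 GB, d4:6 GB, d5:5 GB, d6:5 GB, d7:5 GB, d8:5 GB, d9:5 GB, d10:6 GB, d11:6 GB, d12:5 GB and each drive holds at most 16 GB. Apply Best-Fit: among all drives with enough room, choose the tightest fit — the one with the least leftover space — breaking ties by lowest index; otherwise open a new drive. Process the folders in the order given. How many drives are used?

d1 (5 GB) → drive 1 (remaining 11 GB)
d2 (6 GB) → drive 1 (remaining 5 GB)
d3 (5 GB) → drive 1 (remaining 0 GB)
d4 (6 GB) → drive 2 (remaining 10 GB)
d5 (5 GB) → drive 2 (remaining 5 GB)
d6 (5 GB) → drive 2 (remaining 0 GB)
d7 (5 GB) → drive 3 (remaining 11 GB)
d8 (5 GB) → drive 3 (remaining 6 GB)
d9 (5 GB) → drive 3 (remaining 1 GB)
d10 (6 GB) → drive 4 (remaining 10 GB)
d11 (6 GB) → drive 4 (remaining 4 GB)
d12 (5 GB) → drive 5 (remaining 11 GB)
Final drives: [5,6,5] [6,5,5] [5,5,5] [6,6] [5].

5 drives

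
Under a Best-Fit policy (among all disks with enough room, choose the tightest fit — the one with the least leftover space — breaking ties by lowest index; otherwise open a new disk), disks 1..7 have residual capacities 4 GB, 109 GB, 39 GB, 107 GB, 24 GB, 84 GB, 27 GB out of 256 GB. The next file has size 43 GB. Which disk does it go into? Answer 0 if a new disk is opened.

6

Disks with room: disk 2 (109 GB), disk 4 (107 GB), disk 6 (84 GB).
Tightest fit is disk 6 with 84 GB free.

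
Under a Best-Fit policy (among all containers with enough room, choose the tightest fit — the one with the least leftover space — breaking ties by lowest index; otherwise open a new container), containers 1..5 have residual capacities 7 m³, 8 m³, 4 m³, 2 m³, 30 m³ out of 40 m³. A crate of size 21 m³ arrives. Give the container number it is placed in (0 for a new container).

Containers with room: container 5 (30 m³).
Tightest fit is container 5 with 30 m³ free.

5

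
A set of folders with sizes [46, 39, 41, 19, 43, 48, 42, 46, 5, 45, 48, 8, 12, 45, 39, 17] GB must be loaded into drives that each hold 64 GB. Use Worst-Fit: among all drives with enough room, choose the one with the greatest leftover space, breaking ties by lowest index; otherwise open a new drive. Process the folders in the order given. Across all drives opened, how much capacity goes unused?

Put 46 GB in drive 1; 18 GB remain.
Put 39 GB in drive 2; 25 GB remain.
Put 41 GB in drive 3; 23 GB remain.
Put 19 GB in drive 2; 6 GB remain.
Put 43 GB in drive 4; 21 GB remain.
Put 48 GB in drive 5; 16 GB remain.
Put 42 GB in drive 6; 22 GB remain.
Put 46 GB in drive 7; 18 GB remain.
Put 5 GB in drive 3; 18 GB remain.
Put 45 GB in drive 8; 19 GB remain.
Put 48 GB in drive 9; 16 GB remain.
Put 8 GB in drive 6; 14 GB remain.
Put 12 GB in drive 4; 9 GB remain.
Put 45 GB in drive 10; 19 GB remain.
Put 39 GB in drive 11; 25 GB remain.
Put 17 GB in drive 11; 8 GB remain.
11 drives × 64 GB = 704 GB; used 543 GB; unused 161 GB.

161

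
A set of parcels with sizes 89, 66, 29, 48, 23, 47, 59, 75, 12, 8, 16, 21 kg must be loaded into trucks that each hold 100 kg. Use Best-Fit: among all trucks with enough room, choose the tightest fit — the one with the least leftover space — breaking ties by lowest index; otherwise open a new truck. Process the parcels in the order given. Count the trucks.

6 trucks

truck 1: place 89 kg, 11 kg left
truck 2: place 66 kg, 34 kg left
truck 2: place 29 kg, 5 kg left
truck 3: place 48 kg, 52 kg left
truck 3: place 23 kg, 29 kg left
truck 4: place 47 kg, 53 kg left
truck 5: place 59 kg, 41 kg left
truck 6: place 75 kg, 25 kg left
truck 6: place 12 kg, 13 kg left
truck 1: place 8 kg, 3 kg left
truck 3: place 16 kg, 13 kg left
truck 5: place 21 kg, 20 kg left
Final trucks: [89,8] [66,29] [48,23,16] [47] [59,21] [75,12].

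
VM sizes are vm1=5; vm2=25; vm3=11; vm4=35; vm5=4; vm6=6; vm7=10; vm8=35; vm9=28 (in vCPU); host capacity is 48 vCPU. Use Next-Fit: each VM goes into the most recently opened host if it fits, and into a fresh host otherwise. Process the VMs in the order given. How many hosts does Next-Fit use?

4 hosts

host 1: place vm1 (5 vCPU), 43 vCPU left
host 1: place vm2 (25 vCPU), 18 vCPU left
host 1: place vm3 (11 vCPU), 7 vCPU left
host 2: place vm4 (35 vCPU), 13 vCPU left
host 2: place vm5 (4 vCPU), 9 vCPU left
host 2: place vm6 (6 vCPU), 3 vCPU left
host 3: place vm7 (10 vCPU), 38 vCPU left
host 3: place vm8 (35 vCPU), 3 vCPU left
host 4: place vm9 (28 vCPU), 20 vCPU left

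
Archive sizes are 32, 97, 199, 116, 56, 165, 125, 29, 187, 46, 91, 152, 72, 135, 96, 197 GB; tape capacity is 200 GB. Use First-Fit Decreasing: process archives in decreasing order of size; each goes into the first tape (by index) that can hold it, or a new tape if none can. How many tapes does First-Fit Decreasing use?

Sorted descending: 199, 197, 187, 165, 152, 135, 125, 116, 97, 96, 91, 72, 56, 46, 32, 29.
199 GB → tape 1 (remaining 1 GB)
197 GB → tape 2 (remaining 3 GB)
187 GB → tape 3 (remaining 13 GB)
165 GB → tape 4 (remaining 35 GB)
152 GB → tape 5 (remaining 48 GB)
135 GB → tape 6 (remaining 65 GB)
125 GB → tape 7 (remaining 75 GB)
116 GB → tape 8 (remaining 84 GB)
97 GB → tape 9 (remaining 103 GB)
96 GB → tape 9 (remaining 7 GB)
91 GB → tape 10 (remaining 109 GB)
72 GB → tape 7 (remaining 3 GB)
56 GB → tape 6 (remaining 9 GB)
46 GB → tape 5 (remaining 2 GB)
32 GB → tape 4 (remaining 3 GB)
29 GB → tape 8 (remaining 55 GB)

10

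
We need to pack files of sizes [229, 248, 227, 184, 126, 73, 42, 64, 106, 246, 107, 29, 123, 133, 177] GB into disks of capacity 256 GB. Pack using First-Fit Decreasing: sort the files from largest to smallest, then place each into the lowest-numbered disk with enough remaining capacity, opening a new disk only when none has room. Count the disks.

Sorted descending: 248, 246, 229, 227, 184, 177, 133, 126, 123, 107, 106, 73, 64, 42, 29.
Put 248 GB in disk 1; 8 GB remain.
Put 246 GB in disk 2; 10 GB remain.
Put 229 GB in disk 3; 27 GB remain.
Put 227 GB in disk 4; 29 GB remain.
Put 184 GB in disk 5; 72 GB remain.
Put 177 GB in disk 6; 79 GB remain.
Put 133 GB in disk 7; 123 GB remain.
Put 126 GB in disk 8; 130 GB remain.
Put 123 GB in disk 7; 0 GB remain.
Put 107 GB in disk 8; 23 GB remain.
Put 106 GB in disk 9; 150 GB remain.
Put 73 GB in disk 6; 6 GB remain.
Put 64 GB in disk 5; 8 GB remain.
Put 42 GB in disk 9; 108 GB remain.
Put 29 GB in disk 4; 0 GB remain.

9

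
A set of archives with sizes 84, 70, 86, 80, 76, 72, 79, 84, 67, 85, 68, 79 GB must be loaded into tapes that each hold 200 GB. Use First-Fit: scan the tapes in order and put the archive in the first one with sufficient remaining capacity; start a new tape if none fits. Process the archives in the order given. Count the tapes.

Put 84 GB in tape 1; 116 GB remain.
Put 70 GB in tape 1; 46 GB remain.
Put 86 GB in tape 2; 114 GB remain.
Put 80 GB in tape 2; 34 GB remain.
Put 76 GB in tape 3; 124 GB remain.
Put 72 GB in tape 3; 52 GB remain.
Put 79 GB in tape 4; 121 GB remain.
Put 84 GB in tape 4; 37 GB remain.
Put 67 GB in tape 5; 133 GB remain.
Put 85 GB in tape 5; 48 GB remain.
Put 68 GB in tape 6; 132 GB remain.
Put 79 GB in tape 6; 53 GB remain.

6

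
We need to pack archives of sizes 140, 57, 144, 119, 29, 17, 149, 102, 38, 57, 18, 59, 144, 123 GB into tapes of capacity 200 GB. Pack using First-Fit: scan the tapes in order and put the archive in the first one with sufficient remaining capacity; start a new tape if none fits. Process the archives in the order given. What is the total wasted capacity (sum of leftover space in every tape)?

140 GB → tape 1 (remaining 60 GB)
57 GB → tape 1 (remaining 3 GB)
144 GB → tape 2 (remaining 56 GB)
119 GB → tape 3 (remaining 81 GB)
29 GB → tape 2 (remaining 27 GB)
17 GB → tape 2 (remaining 10 GB)
149 GB → tape 4 (remaining 51 GB)
102 GB → tape 5 (remaining 98 GB)
38 GB → tape 3 (remaining 43 GB)
57 GB → tape 5 (remaining 41 GB)
18 GB → tape 3 (remaining 25 GB)
59 GB → tape 6 (remaining 141 GB)
144 GB → tape 7 (remaining 56 GB)
123 GB → tape 6 (remaining 18 GB)
7 tapes × 200 GB = 1400 GB; used 1196 GB; unused 204 GB.

204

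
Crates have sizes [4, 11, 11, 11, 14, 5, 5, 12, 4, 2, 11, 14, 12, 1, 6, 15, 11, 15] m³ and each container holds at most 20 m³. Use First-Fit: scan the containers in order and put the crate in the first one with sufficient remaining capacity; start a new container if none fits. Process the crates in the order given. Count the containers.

11

Put 4 m³ in container 1; 16 m³ remain.
Put 11 m³ in container 1; 5 m³ remain.
Put 11 m³ in container 2; 9 m³ remain.
Put 11 m³ in container 3; 9 m³ remain.
Put 14 m³ in container 4; 6 m³ remain.
Put 5 m³ in container 1; 0 m³ remain.
Put 5 m³ in container 2; 4 m³ remain.
Put 12 m³ in container 5; 8 m³ remain.
Put 4 m³ in container 2; 0 m³ remain.
Put 2 m³ in container 3; 7 m³ remain.
Put 11 m³ in container 6; 9 m³ remain.
Put 14 m³ in container 7; 6 m³ remain.
Put 12 m³ in container 8; 8 m³ remain.
Put 1 m³ in container 3; 6 m³ remain.
Put 6 m³ in container 3; 0 m³ remain.
Put 15 m³ in container 9; 5 m³ remain.
Put 11 m³ in container 10; 9 m³ remain.
Put 15 m³ in container 11; 5 m³ remain.
Final containers: [4,11,5] [11,5,4] [11,2,1,6] [14] [12] [11] [14] [12] [15] [11] [15].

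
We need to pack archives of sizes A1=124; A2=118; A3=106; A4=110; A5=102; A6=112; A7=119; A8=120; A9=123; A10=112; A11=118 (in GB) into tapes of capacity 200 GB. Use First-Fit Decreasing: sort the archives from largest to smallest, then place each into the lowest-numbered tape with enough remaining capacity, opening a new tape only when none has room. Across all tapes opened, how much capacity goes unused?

Sorted descending: 124, 123, 120, 119, 118, 118, 112, 112, 110, 106, 102.
tape 1: place 124 GB, 76 GB left
tape 2: place 123 GB, 77 GB left
tape 3: place 120 GB, 80 GB left
tape 4: place 119 GB, 81 GB left
tape 5: place 118 GB, 82 GB left
tape 6: place 118 GB, 82 GB left
tape 7: place 112 GB, 88 GB left
tape 8: place 112 GB, 88 GB left
tape 9: place 110 GB, 90 GB left
tape 10: place 106 GB, 94 GB left
tape 11: place 102 GB, 98 GB left
11 tapes × 200 GB = 2200 GB; used 1264 GB; unused 936 GB.

936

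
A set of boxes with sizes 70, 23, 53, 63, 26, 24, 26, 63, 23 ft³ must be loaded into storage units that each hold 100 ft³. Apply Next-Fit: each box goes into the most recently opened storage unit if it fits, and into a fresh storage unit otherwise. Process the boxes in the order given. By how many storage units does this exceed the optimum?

Next-Fit: [70,23] [53] [63,26] [24,26] [63,23] → 5 storage units.
Total size 371 ft³; any packing needs at least ⌈371/100⌉ = 4 storage units.
An optimal packing achieves that bound: [70,26] [63,26] [63,24] [53,23,23] → 4 storage units.
Excess: 5 − 4 = 1.

1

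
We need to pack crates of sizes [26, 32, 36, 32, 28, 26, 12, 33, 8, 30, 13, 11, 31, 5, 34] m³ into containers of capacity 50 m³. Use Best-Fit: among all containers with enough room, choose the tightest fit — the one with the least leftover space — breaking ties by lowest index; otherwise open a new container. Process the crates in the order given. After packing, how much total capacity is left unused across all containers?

143

Put 26 m³ in container 1; 24 m³ remain.
Put 32 m³ in container 2; 18 m³ remain.
Put 36 m³ in container 3; 14 m³ remain.
Put 32 m³ in container 4; 18 m³ remain.
Put 28 m³ in container 5; 22 m³ remain.
Put 26 m³ in container 6; 24 m³ remain.
Put 12 m³ in container 3; 2 m³ remain.
Put 33 m³ in container 7; 17 m³ remain.
Put 8 m³ in container 7; 9 m³ remain.
Put 30 m³ in container 8; 20 m³ remain.
Put 13 m³ in container 2; 5 m³ remain.
Put 11 m³ in container 4; 7 m³ remain.
Put 31 m³ in container 9; 19 m³ remain.
Put 5 m³ in container 2; 0 m³ remain.
Put 34 m³ in container 10; 16 m³ remain.
10 containers × 50 m³ = 500 m³; used 357 m³; unused 143 m³.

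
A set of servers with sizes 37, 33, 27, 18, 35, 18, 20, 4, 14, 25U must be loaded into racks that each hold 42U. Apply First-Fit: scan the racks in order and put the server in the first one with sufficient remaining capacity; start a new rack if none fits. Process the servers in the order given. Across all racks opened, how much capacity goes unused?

63

Put 37U in rack 1; 5U remain.
Put 33U in rack 2; 9U remain.
Put 27U in rack 3; 15U remain.
Put 18U in rack 4; 24U remain.
Put 35U in rack 5; 7U remain.
Put 18U in rack 4; 6U remain.
Put 20U in rack 6; 22U remain.
Put 4U in rack 1; 1U remain.
Put 14U in rack 3; 1U remain.
Put 25U in rack 7; 17U remain.
7 racks × 42U = 294U; used 231U; unused 63U.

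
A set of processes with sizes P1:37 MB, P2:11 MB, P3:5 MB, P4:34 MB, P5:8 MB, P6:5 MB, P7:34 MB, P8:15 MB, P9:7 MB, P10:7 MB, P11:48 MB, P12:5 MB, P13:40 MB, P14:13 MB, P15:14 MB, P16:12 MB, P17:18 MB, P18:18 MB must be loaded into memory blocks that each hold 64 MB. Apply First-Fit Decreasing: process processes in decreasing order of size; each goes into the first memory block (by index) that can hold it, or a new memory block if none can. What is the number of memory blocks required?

Sorted descending: 48, 40, 37, 34, 34, 18, 18, 15, 14, 13, 12, 11, 8, 7, 7, 5, 5, 5.
Put 48 MB in memory block 1; 16 MB remain.
Put 40 MB in memory block 2; 24 MB remain.
Put 37 MB in memory block 3; 27 MB remain.
Put 34 MB in memory block 4; 30 MB remain.
Put 34 MB in memory block 5; 30 MB remain.
Put 18 MB in memory block 2; 6 MB remain.
Put 18 MB in memory block 3; 9 MB remain.
Put 15 MB in memory block 1; 1 MB remain.
Put 14 MB in memory block 4; 16 MB remain.
Put 13 MB in memory block 4; 3 MB remain.
Put 12 MB in memory block 5; 18 MB remain.
Put 11 MB in memory block 5; 7 MB remain.
Put 8 MB in memory block 3; 1 MB remain.
Put 7 MB in memory block 5; 0 MB remain.
Put 7 MB in memory block 6; 57 MB remain.
Put 5 MB in memory block 2; 1 MB remain.
Put 5 MB in memory block 6; 52 MB remain.
Put 5 MB in memory block 6; 47 MB remain.
Final memory blocks: [48,15] [40,18,5] [37,18,8] [34,14,13] [34,12,11,7] [7,5,5].

6 memory blocks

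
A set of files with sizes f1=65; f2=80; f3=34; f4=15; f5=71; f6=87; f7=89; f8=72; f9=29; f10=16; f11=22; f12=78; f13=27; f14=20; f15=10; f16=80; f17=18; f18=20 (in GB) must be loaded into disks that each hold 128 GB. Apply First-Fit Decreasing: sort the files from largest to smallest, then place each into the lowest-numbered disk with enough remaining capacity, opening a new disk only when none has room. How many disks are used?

Sorted descending: 89, 87, 80, 80, 78, 72, 71, 65, 34, 29, 27, 22, 20, 20, 18, 16, 15, 10.
Put 89 GB in disk 1; 39 GB remain.
Put 87 GB in disk 2; 41 GB remain.
Put 80 GB in disk 3; 48 GB remain.
Put 80 GB in disk 4; 48 GB remain.
Put 78 GB in disk 5; 50 GB remain.
Put 72 GB in disk 6; 56 GB remain.
Put 71 GB in disk 7; 57 GB remain.
Put 65 GB in disk 8; 63 GB remain.
Put 34 GB in disk 1; 5 GB remain.
Put 29 GB in disk 2; 12 GB remain.
Put 27 GB in disk 3; 21 GB remain.
Put 22 GB in disk 4; 26 GB remain.
Put 20 GB in disk 3; 1 GB remain.
Put 20 GB in disk 4; 6 GB remain.
Put 18 GB in disk 5; 32 GB remain.
Put 16 GB in disk 5; 16 GB remain.
Put 15 GB in disk 5; 1 GB remain.
Put 10 GB in disk 2; 2 GB remain.

8 disks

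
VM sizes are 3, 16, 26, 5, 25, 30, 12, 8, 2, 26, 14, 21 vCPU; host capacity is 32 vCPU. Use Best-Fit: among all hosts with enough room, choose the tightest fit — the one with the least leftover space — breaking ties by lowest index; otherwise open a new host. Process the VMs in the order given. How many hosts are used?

7 hosts

Put 3 vCPU in host 1; 29 vCPU remain.
Put 16 vCPU in host 1; 13 vCPU remain.
Put 26 vCPU in host 2; 6 vCPU remain.
Put 5 vCPU in host 2; 1 vCPU remain.
Put 25 vCPU in host 3; 7 vCPU remain.
Put 30 vCPU in host 4; 2 vCPU remain.
Put 12 vCPU in host 1; 1 vCPU remain.
Put 8 vCPU in host 5; 24 vCPU remain.
Put 2 vCPU in host 4; 0 vCPU remain.
Put 26 vCPU in host 6; 6 vCPU remain.
Put 14 vCPU in host 5; 10 vCPU remain.
Put 21 vCPU in host 7; 11 vCPU remain.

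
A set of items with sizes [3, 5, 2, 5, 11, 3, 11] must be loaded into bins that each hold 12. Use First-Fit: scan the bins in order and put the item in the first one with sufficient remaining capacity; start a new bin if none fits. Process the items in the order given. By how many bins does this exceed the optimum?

First-Fit: [3,5,2] [5,3] [11] [11] → 4 bins.
Total size 40; any packing needs at least ⌈40/12⌉ = 4 bins.
So 4 is already optimal.

0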